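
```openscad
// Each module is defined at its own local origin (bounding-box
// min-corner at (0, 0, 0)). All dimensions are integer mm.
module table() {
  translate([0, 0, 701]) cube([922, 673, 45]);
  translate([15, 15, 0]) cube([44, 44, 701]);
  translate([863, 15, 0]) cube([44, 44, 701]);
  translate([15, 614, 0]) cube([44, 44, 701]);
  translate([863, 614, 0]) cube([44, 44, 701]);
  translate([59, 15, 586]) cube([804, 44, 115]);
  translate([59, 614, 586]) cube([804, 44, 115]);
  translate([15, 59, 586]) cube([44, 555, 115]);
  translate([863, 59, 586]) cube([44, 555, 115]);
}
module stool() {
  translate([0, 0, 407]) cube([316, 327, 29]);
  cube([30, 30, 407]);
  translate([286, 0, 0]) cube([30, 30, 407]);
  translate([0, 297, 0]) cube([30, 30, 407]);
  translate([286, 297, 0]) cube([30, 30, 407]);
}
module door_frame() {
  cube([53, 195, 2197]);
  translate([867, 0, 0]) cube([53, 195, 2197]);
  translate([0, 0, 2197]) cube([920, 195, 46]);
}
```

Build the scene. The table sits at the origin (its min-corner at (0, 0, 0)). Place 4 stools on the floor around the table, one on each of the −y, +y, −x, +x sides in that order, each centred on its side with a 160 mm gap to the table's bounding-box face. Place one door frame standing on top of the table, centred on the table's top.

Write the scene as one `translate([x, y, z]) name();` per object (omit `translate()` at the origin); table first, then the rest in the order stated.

table();
translate([303, -487, 0]) stool();
translate([303, 833, 0]) stool();
translate([-476, 173, 0]) stool();
translate([1082, 173, 0]) stool();
translate([1, 239, 746]) door_frame();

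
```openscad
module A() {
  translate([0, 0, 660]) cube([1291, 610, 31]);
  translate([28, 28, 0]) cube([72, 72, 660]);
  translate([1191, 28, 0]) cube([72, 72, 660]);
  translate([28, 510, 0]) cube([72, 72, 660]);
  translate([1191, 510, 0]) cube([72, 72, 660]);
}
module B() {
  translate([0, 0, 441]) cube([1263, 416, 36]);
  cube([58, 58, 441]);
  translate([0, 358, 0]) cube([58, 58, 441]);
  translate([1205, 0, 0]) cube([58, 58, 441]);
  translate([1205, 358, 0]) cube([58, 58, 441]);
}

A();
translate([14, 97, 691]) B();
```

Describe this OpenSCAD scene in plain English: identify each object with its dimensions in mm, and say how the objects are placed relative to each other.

A is a table: top 1291 mm (x) × 610 mm (y), 31 mm thick, upper face at z = 691 mm, on four 72×72 mm square legs, each inset 28 mm from the nearest pair of top edges, running from z = 0 to the bottom of the top.

B is a bench: a 1263×416 mm seat slab, 36 mm thick, top at z = 477 mm, on four 58×58 mm square legs flush with the seat corners and standing on z = 0.

The bench is on top of the table, centred.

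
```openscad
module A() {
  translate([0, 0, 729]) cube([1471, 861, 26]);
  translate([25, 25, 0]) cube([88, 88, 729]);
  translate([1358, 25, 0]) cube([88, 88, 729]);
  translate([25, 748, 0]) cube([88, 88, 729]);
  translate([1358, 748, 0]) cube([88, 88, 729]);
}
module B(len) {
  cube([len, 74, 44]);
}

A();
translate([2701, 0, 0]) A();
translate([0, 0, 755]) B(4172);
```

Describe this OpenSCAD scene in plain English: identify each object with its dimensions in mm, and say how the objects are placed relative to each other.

A is a rectangular dining table. The top is 1471×861×26 mm with its upper surface at z = 755 mm. It stands on four 88×88 mm square legs, each inset 25 mm from the nearest pair of top edges, running from the floor to the underside of the top.

B is a rectangular beam 4172 mm long (x), 74 mm deep (y), 44 mm thick (z).

The beam spans the tops of two tables placed 1230 mm apart, resting at z = 755 mm.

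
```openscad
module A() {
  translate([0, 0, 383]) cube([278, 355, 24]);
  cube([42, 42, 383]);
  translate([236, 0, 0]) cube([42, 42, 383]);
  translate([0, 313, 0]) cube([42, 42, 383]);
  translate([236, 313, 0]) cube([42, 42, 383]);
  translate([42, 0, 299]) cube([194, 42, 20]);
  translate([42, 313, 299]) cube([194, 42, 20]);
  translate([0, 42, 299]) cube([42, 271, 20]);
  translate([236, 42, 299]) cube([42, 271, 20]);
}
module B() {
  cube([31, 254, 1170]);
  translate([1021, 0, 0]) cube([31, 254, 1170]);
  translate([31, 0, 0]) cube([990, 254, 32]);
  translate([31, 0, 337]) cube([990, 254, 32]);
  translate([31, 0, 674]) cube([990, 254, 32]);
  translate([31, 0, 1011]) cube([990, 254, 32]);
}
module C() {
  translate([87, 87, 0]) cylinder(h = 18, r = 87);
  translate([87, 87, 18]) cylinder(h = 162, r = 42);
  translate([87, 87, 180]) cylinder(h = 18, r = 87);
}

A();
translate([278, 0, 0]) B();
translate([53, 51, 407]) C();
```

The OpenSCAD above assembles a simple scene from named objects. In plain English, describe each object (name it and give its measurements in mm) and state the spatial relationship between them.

A is a simple wooden stool: a rectangular seat 278 mm (x) by 355 mm (y), 24 mm thick, top face at z = 407 mm, on four square legs, each 42×42 mm in cross-section. The legs rest on z = 0, each flush with a corner of the seat. Four stretchers, 42 mm wide and 20 mm tall, connect adjacent legs with their undersides at z = 299 mm, each running between the inner faces of the legs it joins and aligned with the legs' outer faces on the other axis.

B is a bookshelf 1052 mm wide overall, 254 mm deep and 1170 mm tall. The two sides are 31 mm thick vertical panels. 4 horizontal shelves of 32 mm thickness span between the inner faces of the sides; the lowest shelf sits on the floor and shelves are stacked with a clear vertical gap of 305 mm between each pair.

C is a spool: two coaxial disc flanges of radius 87 mm and thickness 18 mm, joined by a core cylinder of radius 42 mm and height 162 mm. The lower flange rests on z = 0 and the three cylinders share a vertical axis.

The bookshelf is against the stool's +x side, with their −y faces flush. The spool is on top of the stool.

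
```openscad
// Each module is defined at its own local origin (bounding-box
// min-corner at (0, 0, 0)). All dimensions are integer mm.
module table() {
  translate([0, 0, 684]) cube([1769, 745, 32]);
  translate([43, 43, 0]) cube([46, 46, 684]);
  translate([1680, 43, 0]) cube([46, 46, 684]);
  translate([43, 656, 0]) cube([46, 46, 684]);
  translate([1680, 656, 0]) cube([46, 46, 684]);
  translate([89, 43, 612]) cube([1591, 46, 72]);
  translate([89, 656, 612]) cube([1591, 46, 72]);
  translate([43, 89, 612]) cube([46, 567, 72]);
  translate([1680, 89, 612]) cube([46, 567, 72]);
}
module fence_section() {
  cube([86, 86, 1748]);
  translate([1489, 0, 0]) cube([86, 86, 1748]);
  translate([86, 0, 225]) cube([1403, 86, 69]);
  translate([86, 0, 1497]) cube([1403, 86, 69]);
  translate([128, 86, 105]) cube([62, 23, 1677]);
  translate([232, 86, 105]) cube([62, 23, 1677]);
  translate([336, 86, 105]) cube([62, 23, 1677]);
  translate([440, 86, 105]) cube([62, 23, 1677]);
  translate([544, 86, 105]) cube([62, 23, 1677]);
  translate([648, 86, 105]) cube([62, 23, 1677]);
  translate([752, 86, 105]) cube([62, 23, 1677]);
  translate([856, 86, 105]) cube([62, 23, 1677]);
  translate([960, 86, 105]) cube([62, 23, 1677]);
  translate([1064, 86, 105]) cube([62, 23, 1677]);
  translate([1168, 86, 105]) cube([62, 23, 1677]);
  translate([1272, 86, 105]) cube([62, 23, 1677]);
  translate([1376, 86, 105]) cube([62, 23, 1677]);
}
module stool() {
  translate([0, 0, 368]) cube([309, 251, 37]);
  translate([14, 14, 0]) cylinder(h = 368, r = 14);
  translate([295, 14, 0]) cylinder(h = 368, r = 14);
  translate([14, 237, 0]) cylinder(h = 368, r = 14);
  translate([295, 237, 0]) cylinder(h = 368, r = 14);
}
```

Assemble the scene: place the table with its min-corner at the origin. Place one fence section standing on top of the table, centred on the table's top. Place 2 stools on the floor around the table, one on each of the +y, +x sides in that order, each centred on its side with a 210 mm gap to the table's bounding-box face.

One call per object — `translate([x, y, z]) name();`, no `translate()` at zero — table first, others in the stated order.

table();
translate([97, 318, 716]) fence_section();
translate([730, 955, 0]) stool();
translate([1979, 247, 0]) stool();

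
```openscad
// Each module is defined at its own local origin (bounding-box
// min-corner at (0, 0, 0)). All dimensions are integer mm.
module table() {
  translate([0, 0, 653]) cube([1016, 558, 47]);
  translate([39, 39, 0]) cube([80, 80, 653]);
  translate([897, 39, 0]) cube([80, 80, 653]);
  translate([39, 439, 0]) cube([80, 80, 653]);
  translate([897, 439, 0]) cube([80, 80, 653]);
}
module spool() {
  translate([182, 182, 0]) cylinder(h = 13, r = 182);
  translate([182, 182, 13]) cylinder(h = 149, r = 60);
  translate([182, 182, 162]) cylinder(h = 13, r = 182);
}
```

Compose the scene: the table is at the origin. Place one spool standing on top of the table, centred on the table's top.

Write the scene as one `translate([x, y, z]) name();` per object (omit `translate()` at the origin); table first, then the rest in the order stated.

table();
translate([326, 97, 700]) spool();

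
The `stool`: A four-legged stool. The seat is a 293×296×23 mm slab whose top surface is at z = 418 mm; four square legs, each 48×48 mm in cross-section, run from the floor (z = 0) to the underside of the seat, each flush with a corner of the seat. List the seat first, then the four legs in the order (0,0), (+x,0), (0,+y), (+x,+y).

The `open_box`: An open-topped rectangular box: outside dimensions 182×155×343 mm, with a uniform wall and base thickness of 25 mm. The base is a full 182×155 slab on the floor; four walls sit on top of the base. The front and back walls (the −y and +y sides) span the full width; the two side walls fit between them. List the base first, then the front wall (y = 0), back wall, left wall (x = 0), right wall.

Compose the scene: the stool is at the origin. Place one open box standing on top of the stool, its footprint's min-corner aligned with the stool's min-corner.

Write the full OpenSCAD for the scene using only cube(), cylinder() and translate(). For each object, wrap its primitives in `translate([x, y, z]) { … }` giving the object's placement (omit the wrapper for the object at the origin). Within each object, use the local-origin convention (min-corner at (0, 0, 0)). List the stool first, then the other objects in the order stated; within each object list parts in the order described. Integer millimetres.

translate([0, 0, 395]) cube([293, 296, 23]);
cube([48, 48, 395]);
translate([245, 0, 0]) cube([48, 48, 395]);
translate([0, 248, 0]) cube([48, 48, 395]);
translate([245, 248, 0]) cube([48, 48, 395]);
translate([0, 0, 418]) {
  cube([182, 155, 25]);
  translate([0, 0, 25]) cube([182, 25, 318]);
  translate([0, 130, 25]) cube([182, 25, 318]);
  translate([0, 25, 25]) cube([25, 105, 318]);
  translate([157, 25, 25]) cube([25, 105, 318]);
}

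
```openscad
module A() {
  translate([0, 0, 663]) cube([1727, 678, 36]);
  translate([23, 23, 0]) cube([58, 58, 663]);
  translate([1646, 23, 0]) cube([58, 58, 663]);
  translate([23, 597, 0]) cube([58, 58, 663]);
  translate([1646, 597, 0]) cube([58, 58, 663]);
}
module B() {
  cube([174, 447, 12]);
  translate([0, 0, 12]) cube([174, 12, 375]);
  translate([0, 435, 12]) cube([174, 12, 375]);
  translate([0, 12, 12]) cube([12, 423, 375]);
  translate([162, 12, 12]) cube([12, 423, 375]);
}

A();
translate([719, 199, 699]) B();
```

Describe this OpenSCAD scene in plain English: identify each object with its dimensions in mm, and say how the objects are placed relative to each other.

A is a table with a 1727×678 mm rectangular top, 36 mm thick, top surface at z = 699 mm, supported by four 58×58 mm square legs, each inset 23 mm from the nearest pair of top edges, running from the floor.

B is an open-topped rectangular box: outside dimensions 174×447×387 mm, with a uniform wall and base thickness of 12 mm. The base is a full 174×447 slab on the floor; four walls sit on top of the base. The front and back walls (the −y and +y sides) span the full width; the two side walls fit between them.

The open box is on top of the table.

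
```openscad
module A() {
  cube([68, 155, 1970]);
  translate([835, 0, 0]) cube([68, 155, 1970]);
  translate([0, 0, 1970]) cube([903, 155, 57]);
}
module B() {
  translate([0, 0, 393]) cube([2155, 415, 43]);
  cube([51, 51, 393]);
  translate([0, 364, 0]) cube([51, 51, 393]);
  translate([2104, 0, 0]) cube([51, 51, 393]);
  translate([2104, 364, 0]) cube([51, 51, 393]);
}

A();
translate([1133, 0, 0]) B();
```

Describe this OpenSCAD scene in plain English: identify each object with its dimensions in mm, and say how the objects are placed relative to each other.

A is a rectangular door frame: two vertical jambs of 68×155 mm section, 1970 mm tall, with a clear opening 767 mm wide between their inner faces. A header 57 mm tall and 155 mm deep lies on top of the jambs and spans the full outside width.

B is a long wooden bench with a 2155 mm (x) × 415 mm (y) seat, 43 mm thick, its top surface 436 mm above the floor. Four 51 mm square legs at the seat corners, flush with the edges, run from z = 0 to the seat underside.

The bench is on the floor beside the door frame on its +x side.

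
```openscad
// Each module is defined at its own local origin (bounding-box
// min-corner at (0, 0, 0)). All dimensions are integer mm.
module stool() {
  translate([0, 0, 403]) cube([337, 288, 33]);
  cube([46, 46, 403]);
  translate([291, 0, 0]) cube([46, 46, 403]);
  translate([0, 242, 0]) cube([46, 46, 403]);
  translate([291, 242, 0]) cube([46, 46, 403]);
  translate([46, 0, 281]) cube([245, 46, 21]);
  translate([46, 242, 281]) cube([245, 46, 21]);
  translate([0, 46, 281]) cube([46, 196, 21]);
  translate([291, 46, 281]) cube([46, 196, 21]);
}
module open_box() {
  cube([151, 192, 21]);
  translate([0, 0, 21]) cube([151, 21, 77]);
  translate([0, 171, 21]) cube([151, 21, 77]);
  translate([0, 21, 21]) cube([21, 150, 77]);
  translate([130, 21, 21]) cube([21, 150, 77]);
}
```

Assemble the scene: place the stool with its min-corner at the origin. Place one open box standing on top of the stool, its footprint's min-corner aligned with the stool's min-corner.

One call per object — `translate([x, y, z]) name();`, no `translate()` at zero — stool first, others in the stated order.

stool();
translate([0, 0, 436]) open_box();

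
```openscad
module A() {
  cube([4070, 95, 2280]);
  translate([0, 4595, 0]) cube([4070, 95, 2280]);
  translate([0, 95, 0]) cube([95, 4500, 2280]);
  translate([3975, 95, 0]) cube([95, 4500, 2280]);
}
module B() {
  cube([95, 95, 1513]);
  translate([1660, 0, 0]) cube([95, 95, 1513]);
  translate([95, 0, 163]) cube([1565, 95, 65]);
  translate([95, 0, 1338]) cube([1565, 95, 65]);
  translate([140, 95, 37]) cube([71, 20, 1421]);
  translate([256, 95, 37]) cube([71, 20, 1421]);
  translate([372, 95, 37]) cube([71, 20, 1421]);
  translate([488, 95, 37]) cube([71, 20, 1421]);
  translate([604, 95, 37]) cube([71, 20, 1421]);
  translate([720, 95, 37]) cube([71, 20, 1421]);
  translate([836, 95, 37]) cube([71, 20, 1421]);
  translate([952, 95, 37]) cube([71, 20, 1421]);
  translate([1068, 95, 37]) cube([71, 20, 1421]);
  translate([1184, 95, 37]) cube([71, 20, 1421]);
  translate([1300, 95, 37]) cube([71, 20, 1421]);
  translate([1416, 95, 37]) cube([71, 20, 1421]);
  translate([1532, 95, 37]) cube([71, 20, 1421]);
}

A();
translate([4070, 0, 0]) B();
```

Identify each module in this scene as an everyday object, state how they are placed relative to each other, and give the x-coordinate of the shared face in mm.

A is a house frame. B is a fence section. The fence section is against the house frame's +x side, with their −y faces flush. The x-coordinate of the shared face is 4070 mm.

The house frame's +x face and the fence section's −x face are both at x = 4070 mm.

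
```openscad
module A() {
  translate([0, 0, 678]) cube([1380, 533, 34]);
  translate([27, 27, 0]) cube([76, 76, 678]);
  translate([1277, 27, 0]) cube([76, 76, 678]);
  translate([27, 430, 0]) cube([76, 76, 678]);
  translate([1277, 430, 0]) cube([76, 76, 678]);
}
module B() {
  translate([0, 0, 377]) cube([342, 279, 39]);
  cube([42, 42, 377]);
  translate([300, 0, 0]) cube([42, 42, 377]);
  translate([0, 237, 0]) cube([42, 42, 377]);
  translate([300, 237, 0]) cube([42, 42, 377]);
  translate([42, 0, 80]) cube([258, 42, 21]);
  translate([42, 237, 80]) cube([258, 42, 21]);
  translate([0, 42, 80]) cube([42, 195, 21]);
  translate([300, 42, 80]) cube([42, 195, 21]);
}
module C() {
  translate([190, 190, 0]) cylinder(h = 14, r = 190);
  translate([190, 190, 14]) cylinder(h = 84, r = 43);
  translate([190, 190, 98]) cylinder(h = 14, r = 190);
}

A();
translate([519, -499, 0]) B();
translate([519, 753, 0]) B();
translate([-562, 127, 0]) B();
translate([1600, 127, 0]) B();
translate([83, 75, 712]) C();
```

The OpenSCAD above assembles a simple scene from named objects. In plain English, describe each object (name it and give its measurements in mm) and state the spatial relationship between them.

A is a table with a 1380×533 mm rectangular top, 34 mm thick, top surface at z = 712 mm, supported by four 76×76 mm square legs, each inset 27 mm from the nearest pair of top edges, running from the floor.

B is a four-legged stool. The seat is a 342×279×39 mm slab whose top surface is at z = 416 mm; four square legs, each 42×42 mm in cross-section, run from the floor (z = 0) to the underside of the seat, each flush with a corner of the seat. Four stretchers, 42 mm wide and 21 mm tall, connect adjacent legs with their undersides at z = 80 mm, each running between the inner faces of the legs it joins and aligned with the legs' outer faces on the other axis.

C is a spool: two coaxial disc flanges of radius 190 mm and thickness 14 mm, joined by a core cylinder of radius 43 mm and height 84 mm. The lower flange rests on z = 0 and the three cylinders share a vertical axis.

Four stools sit around the table at the −y, +y, −x, +x sides. The spool is on top of the table.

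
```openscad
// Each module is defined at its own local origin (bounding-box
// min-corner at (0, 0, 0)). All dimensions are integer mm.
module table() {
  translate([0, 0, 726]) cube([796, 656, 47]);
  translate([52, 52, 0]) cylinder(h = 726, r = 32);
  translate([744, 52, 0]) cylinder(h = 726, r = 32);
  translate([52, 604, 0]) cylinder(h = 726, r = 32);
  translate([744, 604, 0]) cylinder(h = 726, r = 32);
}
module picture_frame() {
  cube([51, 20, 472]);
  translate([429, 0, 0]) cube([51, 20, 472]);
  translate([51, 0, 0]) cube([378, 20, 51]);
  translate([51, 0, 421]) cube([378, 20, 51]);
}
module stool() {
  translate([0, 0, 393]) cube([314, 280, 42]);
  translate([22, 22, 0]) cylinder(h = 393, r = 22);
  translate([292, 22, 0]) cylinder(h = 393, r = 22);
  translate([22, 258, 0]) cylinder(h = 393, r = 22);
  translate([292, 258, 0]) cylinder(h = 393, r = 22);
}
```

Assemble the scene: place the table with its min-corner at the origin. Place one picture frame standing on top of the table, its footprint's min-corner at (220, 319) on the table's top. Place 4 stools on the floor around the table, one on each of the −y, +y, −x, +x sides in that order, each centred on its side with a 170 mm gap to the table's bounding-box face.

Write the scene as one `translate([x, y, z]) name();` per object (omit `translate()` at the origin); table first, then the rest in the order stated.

table();
translate([220, 319, 773]) picture_frame();
translate([241, -450, 0]) stool();
translate([241, 826, 0]) stool();
translate([-484, 188, 0]) stool();
translate([966, 188, 0]) stool();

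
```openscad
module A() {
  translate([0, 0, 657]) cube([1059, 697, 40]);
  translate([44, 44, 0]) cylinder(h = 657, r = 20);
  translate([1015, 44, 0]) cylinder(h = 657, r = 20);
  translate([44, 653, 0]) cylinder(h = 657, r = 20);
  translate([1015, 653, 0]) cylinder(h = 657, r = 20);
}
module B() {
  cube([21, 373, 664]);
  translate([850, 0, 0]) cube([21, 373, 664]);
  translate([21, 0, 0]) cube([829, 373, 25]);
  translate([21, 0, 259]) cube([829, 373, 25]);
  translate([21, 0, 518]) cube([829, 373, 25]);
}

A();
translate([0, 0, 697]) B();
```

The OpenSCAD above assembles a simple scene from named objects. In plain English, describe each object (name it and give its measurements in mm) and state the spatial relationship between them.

A is a rectangular dining table. The top is 1059×697×40 mm with its upper surface at z = 697 mm. It stands on four round legs of 40 mm diameter, each leg's bounding box inset 24 mm from the nearest pair of top edges, running from the floor to the underside of the top.

B is a bookshelf 871 mm wide overall, 373 mm deep and 664 mm tall. The two sides are 21 mm thick vertical panels. 3 horizontal shelves of 25 mm thickness span between the inner faces of the sides; the lowest shelf sits on the floor and shelves are stacked with a clear vertical gap of 234 mm between each pair.

The bookshelf is on top of the table.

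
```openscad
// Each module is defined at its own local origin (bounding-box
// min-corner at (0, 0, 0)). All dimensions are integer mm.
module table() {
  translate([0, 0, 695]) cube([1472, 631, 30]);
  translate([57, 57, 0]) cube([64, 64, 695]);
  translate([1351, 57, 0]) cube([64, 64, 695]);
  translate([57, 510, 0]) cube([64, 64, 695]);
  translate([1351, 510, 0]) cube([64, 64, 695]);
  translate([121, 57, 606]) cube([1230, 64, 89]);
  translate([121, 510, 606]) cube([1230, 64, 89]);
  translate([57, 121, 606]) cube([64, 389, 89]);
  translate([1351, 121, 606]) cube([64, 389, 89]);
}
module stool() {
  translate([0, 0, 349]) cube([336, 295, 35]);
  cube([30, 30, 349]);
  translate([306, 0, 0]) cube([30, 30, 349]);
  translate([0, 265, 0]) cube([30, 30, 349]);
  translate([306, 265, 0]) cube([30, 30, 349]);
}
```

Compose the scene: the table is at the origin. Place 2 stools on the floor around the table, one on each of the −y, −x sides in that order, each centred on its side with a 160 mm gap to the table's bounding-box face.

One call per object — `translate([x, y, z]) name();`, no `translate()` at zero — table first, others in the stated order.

table();
translate([568, -455, 0]) stool();
translate([-496, 168, 0]) stool();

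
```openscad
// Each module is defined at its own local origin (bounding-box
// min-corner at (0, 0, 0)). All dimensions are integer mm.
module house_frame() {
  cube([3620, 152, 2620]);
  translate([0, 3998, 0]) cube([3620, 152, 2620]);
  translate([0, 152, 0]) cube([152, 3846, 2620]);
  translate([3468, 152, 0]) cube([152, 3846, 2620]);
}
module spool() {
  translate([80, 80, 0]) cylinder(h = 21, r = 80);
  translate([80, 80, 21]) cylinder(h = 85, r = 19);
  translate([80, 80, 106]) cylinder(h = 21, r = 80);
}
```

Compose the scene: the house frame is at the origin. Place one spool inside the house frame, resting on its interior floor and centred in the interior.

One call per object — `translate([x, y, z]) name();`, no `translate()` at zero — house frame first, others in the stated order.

house_frame();
translate([1730, 1995, 0]) spool();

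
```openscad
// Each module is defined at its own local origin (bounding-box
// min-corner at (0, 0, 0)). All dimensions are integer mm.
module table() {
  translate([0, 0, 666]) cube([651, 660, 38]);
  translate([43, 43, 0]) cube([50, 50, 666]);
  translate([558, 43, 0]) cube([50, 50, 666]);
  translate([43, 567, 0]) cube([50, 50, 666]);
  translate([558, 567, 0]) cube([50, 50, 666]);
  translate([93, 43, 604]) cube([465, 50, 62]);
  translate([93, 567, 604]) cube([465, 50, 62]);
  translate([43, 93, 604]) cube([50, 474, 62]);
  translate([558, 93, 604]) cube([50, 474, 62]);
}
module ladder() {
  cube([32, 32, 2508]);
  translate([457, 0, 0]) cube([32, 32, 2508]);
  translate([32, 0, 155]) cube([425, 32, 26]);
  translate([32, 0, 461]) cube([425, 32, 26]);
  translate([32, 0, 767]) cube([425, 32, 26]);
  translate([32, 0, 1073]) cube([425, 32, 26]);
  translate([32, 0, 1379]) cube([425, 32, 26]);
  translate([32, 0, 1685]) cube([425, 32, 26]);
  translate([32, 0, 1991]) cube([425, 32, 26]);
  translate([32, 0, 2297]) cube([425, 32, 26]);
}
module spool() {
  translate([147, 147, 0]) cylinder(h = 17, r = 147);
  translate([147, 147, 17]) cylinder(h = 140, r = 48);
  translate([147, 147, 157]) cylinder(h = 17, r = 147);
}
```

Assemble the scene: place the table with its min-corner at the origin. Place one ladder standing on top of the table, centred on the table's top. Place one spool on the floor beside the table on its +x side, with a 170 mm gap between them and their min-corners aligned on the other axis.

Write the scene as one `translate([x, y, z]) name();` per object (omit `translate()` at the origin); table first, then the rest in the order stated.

table();
translate([81, 314, 704]) ladder();
translate([821, 0, 0]) spool();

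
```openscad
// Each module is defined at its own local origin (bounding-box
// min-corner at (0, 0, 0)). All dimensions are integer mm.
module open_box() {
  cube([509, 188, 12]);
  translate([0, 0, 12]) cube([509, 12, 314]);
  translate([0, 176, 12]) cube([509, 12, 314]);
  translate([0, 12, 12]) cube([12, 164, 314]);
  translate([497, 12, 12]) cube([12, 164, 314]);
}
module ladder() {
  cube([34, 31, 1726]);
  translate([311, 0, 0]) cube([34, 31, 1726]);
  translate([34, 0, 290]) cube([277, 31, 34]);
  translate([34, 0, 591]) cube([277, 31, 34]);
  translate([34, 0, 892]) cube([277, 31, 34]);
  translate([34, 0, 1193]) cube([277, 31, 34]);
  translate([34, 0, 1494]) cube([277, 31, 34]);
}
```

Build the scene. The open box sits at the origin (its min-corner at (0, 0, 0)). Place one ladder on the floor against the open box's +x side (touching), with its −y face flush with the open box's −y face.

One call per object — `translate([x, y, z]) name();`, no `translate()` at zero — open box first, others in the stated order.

open_box();
translate([509, 0, 0]) ladder();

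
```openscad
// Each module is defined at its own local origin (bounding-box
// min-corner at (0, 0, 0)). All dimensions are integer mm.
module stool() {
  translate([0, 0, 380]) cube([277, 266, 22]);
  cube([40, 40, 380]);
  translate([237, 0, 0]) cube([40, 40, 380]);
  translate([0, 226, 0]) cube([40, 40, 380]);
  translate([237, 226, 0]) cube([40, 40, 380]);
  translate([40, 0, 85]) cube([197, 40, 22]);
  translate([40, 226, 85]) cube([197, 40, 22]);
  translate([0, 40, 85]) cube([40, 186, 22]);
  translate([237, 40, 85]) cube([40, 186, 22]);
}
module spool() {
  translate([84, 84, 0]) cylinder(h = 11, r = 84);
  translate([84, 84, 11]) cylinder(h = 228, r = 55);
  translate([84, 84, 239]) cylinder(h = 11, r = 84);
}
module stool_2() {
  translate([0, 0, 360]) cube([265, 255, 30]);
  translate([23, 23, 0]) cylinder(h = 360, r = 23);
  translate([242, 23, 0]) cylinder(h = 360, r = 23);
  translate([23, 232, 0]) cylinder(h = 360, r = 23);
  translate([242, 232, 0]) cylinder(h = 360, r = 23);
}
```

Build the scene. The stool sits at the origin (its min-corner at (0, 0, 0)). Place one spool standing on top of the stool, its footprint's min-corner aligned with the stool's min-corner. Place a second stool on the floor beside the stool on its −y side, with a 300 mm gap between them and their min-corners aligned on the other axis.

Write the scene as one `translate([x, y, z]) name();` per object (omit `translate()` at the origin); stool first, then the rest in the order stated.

stool();
translate([0, 0, 402]) spool();
translate([0, -555, 0]) stool_2();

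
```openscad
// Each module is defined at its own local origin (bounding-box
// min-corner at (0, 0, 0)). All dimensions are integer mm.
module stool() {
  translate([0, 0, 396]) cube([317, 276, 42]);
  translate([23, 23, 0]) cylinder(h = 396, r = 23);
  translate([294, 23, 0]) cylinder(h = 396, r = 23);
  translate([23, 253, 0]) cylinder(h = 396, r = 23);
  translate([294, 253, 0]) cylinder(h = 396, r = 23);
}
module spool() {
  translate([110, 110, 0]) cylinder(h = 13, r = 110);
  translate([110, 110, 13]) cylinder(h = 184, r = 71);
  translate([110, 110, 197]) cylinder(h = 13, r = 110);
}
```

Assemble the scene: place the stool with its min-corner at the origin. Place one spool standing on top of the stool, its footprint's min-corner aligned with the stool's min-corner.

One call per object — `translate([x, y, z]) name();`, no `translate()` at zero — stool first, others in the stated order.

stool();
translate([0, 0, 438]) spool();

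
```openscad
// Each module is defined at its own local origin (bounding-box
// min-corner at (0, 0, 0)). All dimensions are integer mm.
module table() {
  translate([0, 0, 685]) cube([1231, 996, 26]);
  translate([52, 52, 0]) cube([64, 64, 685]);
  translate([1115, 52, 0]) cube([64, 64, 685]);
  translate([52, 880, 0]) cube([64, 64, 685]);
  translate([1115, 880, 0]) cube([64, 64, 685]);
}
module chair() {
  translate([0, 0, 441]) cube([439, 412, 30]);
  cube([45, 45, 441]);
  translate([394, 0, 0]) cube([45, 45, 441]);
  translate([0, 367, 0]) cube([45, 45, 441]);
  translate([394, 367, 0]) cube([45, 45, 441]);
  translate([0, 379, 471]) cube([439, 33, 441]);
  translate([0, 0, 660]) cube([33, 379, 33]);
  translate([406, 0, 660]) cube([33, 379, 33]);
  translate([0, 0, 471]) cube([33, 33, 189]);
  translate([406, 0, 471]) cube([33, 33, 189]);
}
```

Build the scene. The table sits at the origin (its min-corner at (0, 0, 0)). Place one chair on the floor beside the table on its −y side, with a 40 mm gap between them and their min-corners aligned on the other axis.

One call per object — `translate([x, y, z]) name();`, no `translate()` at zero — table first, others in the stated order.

table();
translate([0, -452, 0]) chair();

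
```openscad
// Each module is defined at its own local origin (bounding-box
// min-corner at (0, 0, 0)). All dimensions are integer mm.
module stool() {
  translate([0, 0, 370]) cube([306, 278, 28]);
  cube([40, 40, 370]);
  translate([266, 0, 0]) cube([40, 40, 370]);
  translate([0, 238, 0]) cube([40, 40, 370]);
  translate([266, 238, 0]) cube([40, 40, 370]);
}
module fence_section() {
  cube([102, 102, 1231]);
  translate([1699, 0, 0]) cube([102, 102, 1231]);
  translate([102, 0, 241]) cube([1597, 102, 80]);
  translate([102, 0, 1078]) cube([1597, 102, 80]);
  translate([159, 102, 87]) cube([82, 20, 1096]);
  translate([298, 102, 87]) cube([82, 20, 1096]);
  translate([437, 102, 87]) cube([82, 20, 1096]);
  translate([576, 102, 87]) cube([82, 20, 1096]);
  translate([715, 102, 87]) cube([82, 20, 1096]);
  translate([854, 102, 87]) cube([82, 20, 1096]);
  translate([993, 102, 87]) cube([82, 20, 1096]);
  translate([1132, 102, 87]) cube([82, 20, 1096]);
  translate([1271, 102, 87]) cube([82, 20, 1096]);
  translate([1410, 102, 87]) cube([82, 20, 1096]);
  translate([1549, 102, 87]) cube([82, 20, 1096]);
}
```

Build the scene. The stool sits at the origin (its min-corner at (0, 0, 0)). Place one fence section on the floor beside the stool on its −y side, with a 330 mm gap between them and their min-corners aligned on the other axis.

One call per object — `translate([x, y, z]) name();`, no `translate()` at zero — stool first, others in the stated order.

stool();
translate([0, -452, 0]) fence_section();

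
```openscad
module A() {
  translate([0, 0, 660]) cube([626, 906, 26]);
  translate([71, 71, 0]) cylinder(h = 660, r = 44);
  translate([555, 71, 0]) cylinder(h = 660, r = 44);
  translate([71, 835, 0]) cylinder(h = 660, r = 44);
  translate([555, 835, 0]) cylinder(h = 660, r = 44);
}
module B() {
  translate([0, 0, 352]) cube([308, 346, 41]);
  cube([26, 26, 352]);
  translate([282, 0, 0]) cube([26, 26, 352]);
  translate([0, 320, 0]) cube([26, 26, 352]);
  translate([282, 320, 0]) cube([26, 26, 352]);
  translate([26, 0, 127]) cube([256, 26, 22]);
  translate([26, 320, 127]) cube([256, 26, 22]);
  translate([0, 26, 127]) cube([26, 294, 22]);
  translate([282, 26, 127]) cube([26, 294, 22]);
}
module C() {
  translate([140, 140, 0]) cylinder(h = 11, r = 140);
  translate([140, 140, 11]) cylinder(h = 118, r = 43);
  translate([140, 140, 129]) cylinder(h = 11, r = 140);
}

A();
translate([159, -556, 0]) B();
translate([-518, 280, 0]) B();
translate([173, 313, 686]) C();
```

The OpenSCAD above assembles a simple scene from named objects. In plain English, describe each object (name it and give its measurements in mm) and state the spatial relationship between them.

A is a table with a 626×906 mm rectangular top, 26 mm thick, top surface at z = 686 mm, supported by four round legs of 88 mm diameter, each leg's bounding box inset 27 mm from the nearest pair of top edges, running from the floor.

B is a four-legged stool. The seat is 308×346 mm, 41 mm thick, top at z = 393 mm. It stands on four square legs, each 26×26 mm in cross-section, from z = 0 to the seat underside, each flush with a corner of the seat. Four stretchers, 26 mm wide and 22 mm tall, connect adjacent legs with their undersides at z = 127 mm, each running between the inner faces of the legs it joins and aligned with the legs' outer faces on the other axis.

C is a spool: two coaxial disc flanges of radius 140 mm and thickness 11 mm, joined by a core cylinder of radius 43 mm and height 118 mm. The lower flange rests on z = 0 and the three cylinders share a vertical axis.

Two stools sit around the table at the −y, −x sides. The spool is on top of the table, centred.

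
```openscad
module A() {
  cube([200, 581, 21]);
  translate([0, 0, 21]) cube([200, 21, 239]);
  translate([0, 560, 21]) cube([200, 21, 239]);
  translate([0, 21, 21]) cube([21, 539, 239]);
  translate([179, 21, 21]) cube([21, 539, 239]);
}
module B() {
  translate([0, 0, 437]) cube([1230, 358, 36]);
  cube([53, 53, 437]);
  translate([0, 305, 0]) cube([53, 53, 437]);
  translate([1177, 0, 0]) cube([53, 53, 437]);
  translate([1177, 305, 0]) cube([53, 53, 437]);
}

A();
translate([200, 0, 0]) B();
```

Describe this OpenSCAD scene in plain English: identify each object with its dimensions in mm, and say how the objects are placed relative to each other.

A is an open storage box with external size 200×581×260 mm and wall thickness 21 mm (the base is also 21 mm thick). The base covers the whole footprint; the four walls stand on the base, with the y-facing walls full-width and the x-facing walls fitting between their inner faces.

B is a bench: a 1230×358 mm seat slab, 36 mm thick, top at z = 473 mm, on four 53×53 mm square legs flush with the seat corners and standing on z = 0.

The bench is against the open box's +x side, with their −y faces flush.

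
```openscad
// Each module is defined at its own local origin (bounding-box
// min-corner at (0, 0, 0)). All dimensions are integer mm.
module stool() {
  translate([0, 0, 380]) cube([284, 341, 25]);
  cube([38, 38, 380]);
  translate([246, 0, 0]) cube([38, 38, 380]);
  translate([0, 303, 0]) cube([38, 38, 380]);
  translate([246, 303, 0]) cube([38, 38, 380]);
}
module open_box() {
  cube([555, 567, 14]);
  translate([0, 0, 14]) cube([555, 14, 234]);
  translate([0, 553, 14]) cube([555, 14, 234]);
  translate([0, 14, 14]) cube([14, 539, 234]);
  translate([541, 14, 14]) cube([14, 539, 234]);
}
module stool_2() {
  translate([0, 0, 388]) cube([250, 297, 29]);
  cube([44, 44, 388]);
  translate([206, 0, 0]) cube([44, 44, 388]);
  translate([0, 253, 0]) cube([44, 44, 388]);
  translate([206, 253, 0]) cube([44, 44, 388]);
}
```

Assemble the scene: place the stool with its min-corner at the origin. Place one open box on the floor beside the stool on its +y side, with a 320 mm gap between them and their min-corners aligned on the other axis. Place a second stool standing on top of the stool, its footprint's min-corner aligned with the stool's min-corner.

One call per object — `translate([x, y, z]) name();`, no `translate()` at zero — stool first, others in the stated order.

stool();
translate([0, 661, 0]) open_box();
translate([0, 0, 405]) stool_2();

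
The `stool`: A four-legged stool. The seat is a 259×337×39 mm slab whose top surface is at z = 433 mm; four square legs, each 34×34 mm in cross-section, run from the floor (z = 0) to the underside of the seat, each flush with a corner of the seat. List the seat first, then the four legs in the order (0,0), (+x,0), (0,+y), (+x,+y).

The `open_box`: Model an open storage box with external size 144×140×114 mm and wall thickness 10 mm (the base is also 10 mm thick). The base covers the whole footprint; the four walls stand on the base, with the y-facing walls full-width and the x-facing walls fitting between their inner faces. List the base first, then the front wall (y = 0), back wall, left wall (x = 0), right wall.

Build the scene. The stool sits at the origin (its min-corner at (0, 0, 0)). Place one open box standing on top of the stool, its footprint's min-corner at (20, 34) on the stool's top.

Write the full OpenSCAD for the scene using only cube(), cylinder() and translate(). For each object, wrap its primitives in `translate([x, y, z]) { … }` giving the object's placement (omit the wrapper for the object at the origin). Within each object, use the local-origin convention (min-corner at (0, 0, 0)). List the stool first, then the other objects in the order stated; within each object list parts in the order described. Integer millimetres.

translate([0, 0, 394]) cube([259, 337, 39]);
cube([34, 34, 394]);
translate([225, 0, 0]) cube([34, 34, 394]);
translate([0, 303, 0]) cube([34, 34, 394]);
translate([225, 303, 0]) cube([34, 34, 394]);
translate([20, 34, 433]) {
  cube([144, 140, 10]);
  translate([0, 0, 10]) cube([144, 10, 104]);
  translate([0, 130, 10]) cube([144, 10, 104]);
  translate([0, 10, 10]) cube([10, 120, 104]);
  translate([134, 10, 10]) cube([10, 120, 104]);
}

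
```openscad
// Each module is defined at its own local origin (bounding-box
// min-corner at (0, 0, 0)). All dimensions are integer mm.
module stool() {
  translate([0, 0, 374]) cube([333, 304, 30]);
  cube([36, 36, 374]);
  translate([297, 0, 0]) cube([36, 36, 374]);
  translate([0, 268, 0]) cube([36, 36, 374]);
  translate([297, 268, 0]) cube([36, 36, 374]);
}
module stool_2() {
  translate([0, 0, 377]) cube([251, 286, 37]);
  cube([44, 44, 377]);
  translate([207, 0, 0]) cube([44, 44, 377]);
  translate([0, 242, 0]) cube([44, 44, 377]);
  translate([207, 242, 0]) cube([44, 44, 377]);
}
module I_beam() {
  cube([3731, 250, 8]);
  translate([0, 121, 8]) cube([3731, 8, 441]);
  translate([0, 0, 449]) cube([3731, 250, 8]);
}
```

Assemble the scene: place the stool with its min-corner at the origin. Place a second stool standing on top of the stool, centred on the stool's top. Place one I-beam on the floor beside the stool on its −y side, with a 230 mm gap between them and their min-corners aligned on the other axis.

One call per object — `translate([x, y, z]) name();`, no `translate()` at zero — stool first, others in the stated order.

stool();
translate([41, 9, 404]) stool_2();
translate([0, -480, 0]) I_beam();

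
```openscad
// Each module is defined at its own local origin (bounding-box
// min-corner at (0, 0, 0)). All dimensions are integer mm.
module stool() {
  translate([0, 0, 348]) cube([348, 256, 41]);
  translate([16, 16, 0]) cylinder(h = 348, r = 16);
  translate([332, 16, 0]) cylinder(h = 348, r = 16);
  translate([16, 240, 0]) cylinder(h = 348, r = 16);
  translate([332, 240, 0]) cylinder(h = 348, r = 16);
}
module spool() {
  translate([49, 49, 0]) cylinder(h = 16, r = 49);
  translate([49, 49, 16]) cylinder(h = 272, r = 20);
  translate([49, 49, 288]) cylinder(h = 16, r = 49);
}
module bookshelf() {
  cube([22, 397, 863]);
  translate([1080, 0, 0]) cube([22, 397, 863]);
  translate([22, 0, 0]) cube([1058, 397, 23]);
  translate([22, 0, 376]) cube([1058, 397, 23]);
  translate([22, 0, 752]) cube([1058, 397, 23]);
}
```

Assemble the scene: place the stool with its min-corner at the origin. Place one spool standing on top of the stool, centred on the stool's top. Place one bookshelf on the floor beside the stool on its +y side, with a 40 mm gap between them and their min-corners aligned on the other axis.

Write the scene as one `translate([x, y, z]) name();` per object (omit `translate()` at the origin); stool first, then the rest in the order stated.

stool();
translate([125, 79, 389]) spool();
translate([0, 296, 0]) bookshelf();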